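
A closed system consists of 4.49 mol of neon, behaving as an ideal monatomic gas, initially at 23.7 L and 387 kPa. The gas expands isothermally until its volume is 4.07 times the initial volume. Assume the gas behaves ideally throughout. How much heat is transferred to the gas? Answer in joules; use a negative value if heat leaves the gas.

T₁ = P₁V₁/(nR) = 387×23.7/(4.49×8.314) = 246 K.
Isothermal: T stays 246 K; PV = const ⇒ V₂ = 96.5 L, P₂ = 95.1 kPa.
ΔU = 0 (ideal gas, T constant).
W = nRT ln(V₂/V₁) = 4.49×8.314×246×ln(4.07) = 12900 J.
Q = ΔU + W = 12900 J.

12900 J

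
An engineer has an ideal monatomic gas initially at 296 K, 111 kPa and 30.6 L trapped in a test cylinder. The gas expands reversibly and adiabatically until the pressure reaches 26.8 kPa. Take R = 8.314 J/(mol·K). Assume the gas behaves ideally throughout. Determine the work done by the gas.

n = P₁V₁/(RT₁) = 111×30.6/(8.314×296) = 1.38 mol.
Adiabatic: T₂/T₁ = (P₂/P₁)^((γ−1)/γ) ⇒ T₂ = 296×(0.241)^0.400 = 168 K; V₂ = 71.8 L.
ΔU = nCvΔT = 1.38×12.5×(168−296) = -2210 J.
Q = 0 for an adiabatic process, so W = −ΔU = 2210 J.

2210 J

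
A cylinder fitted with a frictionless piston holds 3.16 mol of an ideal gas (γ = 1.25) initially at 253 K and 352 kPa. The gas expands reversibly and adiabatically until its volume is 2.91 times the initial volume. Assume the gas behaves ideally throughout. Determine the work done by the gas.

6230 J

V₁ = nRT₁/P₁ = 3.16×8.314×253/352 = 18.9 L.
Adiabatic: TV^(γ−1) = const ⇒ T₂ = 253×(0.344)^0.250 = 194 K; PV^γ = const ⇒ P₂ = 92.6 kPa.
ΔU = nCvΔT = 3.16×33.3×(194−253) = -6230 J.
Q = 0 for an adiabatic process, so W = −ΔU = 6230 J.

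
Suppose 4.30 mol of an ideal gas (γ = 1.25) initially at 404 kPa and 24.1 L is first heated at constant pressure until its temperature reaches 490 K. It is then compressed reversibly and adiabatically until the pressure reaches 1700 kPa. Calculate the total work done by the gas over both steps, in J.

-15500 J

T₁ = P₁V₁/(nR) = 404×24.1/(4.30×8.314) = 272 K.
Step 1 — Isobaric: P stays 404 kPa; V/T = const ⇒ T₂ = 490 K, V₂ = 43.4 L.
W = PΔV = 404×(43.4−24.1) kPa·L = 7780 J.
ΔU = nCvΔT = 4.30×33.3×(490−272) = 31100 J.
Q = ΔU + W = nCpΔT = 38900 J.
State after step 1: P = 404 kPa, V = 43.4 L, T = 490 K.
Step 2 — Adiabatic: T₂/T₁ = (P₂/P₁)^((γ−1)/γ) ⇒ T₂ = 490×(4.21)^0.200 = 653 K; V₂ = 13.7 L.
ΔU = nCvΔT = 4.30×33.3×(653−490) = 23300 J.
Q = 0 for an adiabatic process, so W = −ΔU = -23300 J.
Net over both steps: W = -15500 J, Q = 38900 J, ΔU = 54500 J.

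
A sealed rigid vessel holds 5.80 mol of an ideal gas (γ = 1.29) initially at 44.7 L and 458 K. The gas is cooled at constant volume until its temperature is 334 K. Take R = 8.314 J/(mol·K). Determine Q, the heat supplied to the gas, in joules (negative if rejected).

-20600 J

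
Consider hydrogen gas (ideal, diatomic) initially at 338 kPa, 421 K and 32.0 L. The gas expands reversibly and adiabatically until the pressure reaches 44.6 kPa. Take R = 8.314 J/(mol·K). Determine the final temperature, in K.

Adiabatic: T₂/T₁ = (P₂/P₁)^((γ−1)/γ) ⇒ T₂ = 421×(0.132)^0.286 = 236 K; V₂ = 136 L.

236 K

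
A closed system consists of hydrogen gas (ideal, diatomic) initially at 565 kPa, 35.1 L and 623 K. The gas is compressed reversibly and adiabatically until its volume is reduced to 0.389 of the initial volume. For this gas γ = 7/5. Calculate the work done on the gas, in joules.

n = P₁V₁/(RT₁) = 565×35.1/(8.314×623) = 3.83 mol.
Adiabatic: TV^(γ−1) = const ⇒ T₂ = 623×(2.57)^0.400 = 909 K; PV^γ = const ⇒ P₂ = 2120 kPa.
ΔU = nCvΔT = 3.83×20.8×(909−623) = 22800 J.
Q = 0 for an adiabatic process, so W = −ΔU = -22800 J.
Work done on the gas = −W_by = 22800 J.

22800 J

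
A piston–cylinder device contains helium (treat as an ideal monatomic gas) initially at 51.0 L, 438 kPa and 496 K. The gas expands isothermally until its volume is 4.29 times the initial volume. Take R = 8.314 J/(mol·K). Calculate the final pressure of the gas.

102 kPa

Isothermal: T stays 496 K; PV = const ⇒ V₂ = 219 L, P₂ = 102 kPa.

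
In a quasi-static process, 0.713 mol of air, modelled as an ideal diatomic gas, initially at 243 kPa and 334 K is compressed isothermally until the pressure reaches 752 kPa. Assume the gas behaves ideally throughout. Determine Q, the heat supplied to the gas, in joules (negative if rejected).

V₁ = nRT₁/P₁ = 0.713×8.314×334/243 = 8.15 L.
Isothermal: T stays 334 K; PV = const ⇒ V₂ = 2.63 L, P₂ = 752 kPa.
ΔU = 0 (ideal gas, T constant).
W = nRT ln(V₂/V₁) = 0.713×8.314×334×ln(0.323) = -2240 J.
Q = ΔU + W = -2240 J.

-2240 J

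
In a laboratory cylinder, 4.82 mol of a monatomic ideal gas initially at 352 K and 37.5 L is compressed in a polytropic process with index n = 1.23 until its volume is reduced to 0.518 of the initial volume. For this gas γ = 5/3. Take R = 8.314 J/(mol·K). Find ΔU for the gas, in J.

3460 J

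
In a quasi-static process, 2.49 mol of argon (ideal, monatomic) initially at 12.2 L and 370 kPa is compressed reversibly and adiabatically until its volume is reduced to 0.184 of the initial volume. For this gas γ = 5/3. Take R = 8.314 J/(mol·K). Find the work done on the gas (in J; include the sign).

T₁ = P₁V₁/(nR) = 370×12.2/(2.49×8.314) = 218 K.
Adiabatic: TV^(γ−1) = const ⇒ T₂ = 218×(5.43)^0.667 = 674 K; PV^γ = const ⇒ P₂ = 6220 kPa.
ΔU = nCvΔT = 2.49×12.5×(674−218) = 14200 J.
Q = 0 for an adiabatic process, so W = −ΔU = -14200 J.
Work done on the gas = −W_by = 14200 J.

14200 J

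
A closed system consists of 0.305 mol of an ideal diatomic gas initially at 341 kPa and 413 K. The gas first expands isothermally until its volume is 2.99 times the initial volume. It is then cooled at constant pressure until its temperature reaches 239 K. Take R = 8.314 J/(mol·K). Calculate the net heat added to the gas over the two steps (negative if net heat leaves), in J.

V₁ = nRT₁/P₁ = 0.305×8.314×413/341 = 3.07 L.
Step 1 — Isothermal: T stays 413 K; PV = const ⇒ V₂ = 9.18 L, P₂ = 114 kPa.
ΔU = 0 (ideal gas, T constant).
W = nRT ln(V₂/V₁) = 0.305×8.314×413×ln(2.99) = 1150 J.
Q = ΔU + W = 1150 J.
State after step 1: P = 114 kPa, V = 9.18 L, T = 413 K.
Step 2 — Isobaric: P stays 114 kPa; V/T = const ⇒ T₂ = 239 K, V₂ = 5.31 L.
W = PΔV = 114×(5.31−9.18) kPa·L = -441 J.
ΔU = nCvΔT = 0.305×20.8×(239−413) = -1100 J.
Q = ΔU + W = nCpΔT = -1540 J.
Net over both steps: W = 706 J, Q = -397 J, ΔU = -1100 J.

-397 J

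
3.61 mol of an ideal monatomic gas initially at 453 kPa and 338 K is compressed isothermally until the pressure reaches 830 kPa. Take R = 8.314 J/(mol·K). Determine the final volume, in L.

12.2 L

V₁ = nRT₁/P₁ = 3.61×8.314×338/453 = 22.4 L.
Isothermal: T stays 338 K; PV = const ⇒ V₂ = 12.2 L, P₂ = 830 kPa.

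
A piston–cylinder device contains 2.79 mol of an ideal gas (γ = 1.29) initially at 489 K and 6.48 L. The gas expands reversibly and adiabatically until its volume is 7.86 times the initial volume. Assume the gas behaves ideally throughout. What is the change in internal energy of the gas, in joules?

P₁ = nRT₁/V₁ = 2.79×8.314×489/6.48 = 1750 kPa.
Adiabatic: TV^(γ−1) = const ⇒ T₂ = 489×(0.127)^0.290 = 269 K; PV^γ = const ⇒ P₂ = 122 kPa.
For an ideal gas ΔU = nCvΔT with Cv = R/(γ−1) = 28.7 J/(mol·K).
ΔU = 2.79×28.7×(269−489) = -17600 J.

-17600 J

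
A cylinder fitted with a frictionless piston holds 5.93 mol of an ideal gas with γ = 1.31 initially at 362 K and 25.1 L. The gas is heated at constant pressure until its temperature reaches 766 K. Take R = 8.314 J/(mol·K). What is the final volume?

P₁ = nRT₁/V₁ = 5.93×8.314×362/25.1 = 711 kPa.
Isobaric: P stays 711 kPa; V/T = const ⇒ T₂ = 766 K, V₂ = 53.1 L.

53.1 L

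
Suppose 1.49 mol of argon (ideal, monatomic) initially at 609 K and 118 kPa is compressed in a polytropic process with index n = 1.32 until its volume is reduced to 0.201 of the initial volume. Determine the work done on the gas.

15800 J

V₁ = nRT₁/P₁ = 1.49×8.314×609/118 = 63.9 L.
Polytropic n=1.32: T₂ = T₁(V₁/V₂)^(n−1) = 609×(4.98)^0.32 = 1020 K; P₂ = P₁(V₁/V₂)^n = 981 kPa.
W = (P₁V₁−P₂V₂)/(n−1) = (118×63.9−981×12.9)/0.32 = -15800 J.
Work done on the gas = −W_by = 15800 J.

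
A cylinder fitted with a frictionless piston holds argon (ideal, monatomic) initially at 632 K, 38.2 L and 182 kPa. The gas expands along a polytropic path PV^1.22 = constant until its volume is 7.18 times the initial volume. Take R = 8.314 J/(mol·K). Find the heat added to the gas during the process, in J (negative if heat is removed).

7450 J

n = P₁V₁/(RT₁) = 182×38.2/(8.314×632) = 1.32 mol.
Polytropic n=1.22: T₂ = T₁(V₁/V₂)^(n−1) = 632×(0.139)^0.22 = 410 K; P₂ = P₁(V₁/V₂)^n = 16.4 kPa.
W = (P₁V₁−P₂V₂)/(n−1) = (182×38.2−16.4×274)/0.22 = 11100 J.
ΔU = nCvΔT = 1.32×12.5×(410−632) = -3670 J.
Q = ΔU + W = 7450 J.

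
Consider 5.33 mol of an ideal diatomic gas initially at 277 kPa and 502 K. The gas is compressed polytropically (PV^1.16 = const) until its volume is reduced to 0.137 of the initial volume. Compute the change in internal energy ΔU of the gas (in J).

20800 J

V₁ = nRT₁/P₁ = 5.33×8.314×502/277 = 80.3 L.
Polytropic n=1.16: T₂ = T₁(V₁/V₂)^(n−1) = 502×(7.30)^0.16 = 690 K; P₂ = P₁(V₁/V₂)^n = 2780 kPa.
For an ideal gas ΔU = nCvΔT with Cv = (5/2)R = 20.8 J/(mol·K).
ΔU = 5.33×20.8×(690−502) = 20800 J.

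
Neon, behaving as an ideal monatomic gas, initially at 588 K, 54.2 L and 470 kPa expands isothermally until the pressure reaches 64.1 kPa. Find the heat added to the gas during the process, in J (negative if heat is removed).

n = P₁V₁/(RT₁) = 470×54.2/(8.314×588) = 5.21 mol.
Isothermal: T stays 588 K; PV = const ⇒ V₂ = 397 L, P₂ = 64.1 kPa.
ΔU = 0 (ideal gas, T constant).
W = nRT ln(V₂/V₁) = 5.21×8.314×588×ln(7.33) = 50800 J.
Q = ΔU + W = 50800 J.

50800 J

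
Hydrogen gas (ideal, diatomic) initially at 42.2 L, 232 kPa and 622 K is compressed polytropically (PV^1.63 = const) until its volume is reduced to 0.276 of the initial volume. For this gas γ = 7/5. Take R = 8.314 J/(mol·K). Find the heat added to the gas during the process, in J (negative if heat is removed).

11200 J

n = P₁V₁/(RT₁) = 232×42.2/(8.314×622) = 1.89 mol.
Polytropic n=1.63: T₂ = T₁(V₁/V₂)^(n−1) = 622×(3.62)^0.63 = 1400 K; P₂ = P₁(V₁/V₂)^n = 1890 kPa.
W = (P₁V₁−P₂V₂)/(n−1) = (232×42.2−1890×11.6)/0.63 = -19400 J.
ΔU = nCvΔT = 1.89×20.8×(1400−622) = 30600 J.
Q = ΔU + W = 11200 J.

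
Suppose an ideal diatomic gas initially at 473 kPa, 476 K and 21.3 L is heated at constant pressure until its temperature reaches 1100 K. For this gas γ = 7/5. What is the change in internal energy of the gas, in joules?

33000 J

n = P₁V₁/(RT₁) = 473×21.3/(8.314×476) = 2.55 mol.
Isobaric: P stays 473 kPa; V/T = const ⇒ T₂ = 1100 K, V₂ = 49.2 L.
For an ideal gas ΔU = nCvΔT with Cv = (5/2)R = 20.8 J/(mol·K).
ΔU = 2.55×20.8×(1100−476) = 33000 J.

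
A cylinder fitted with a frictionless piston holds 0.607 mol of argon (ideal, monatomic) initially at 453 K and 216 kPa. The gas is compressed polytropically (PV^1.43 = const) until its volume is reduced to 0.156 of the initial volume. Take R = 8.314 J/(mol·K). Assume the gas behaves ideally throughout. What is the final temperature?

1010 K

V₁ = nRT₁/P₁ = 0.607×8.314×453/216 = 10.6 L.
Polytropic n=1.43: T₂ = T₁(V₁/V₂)^(n−1) = 453×(6.41)^0.43 = 1010 K; P₂ = P₁(V₁/V₂)^n = 3080 kPa.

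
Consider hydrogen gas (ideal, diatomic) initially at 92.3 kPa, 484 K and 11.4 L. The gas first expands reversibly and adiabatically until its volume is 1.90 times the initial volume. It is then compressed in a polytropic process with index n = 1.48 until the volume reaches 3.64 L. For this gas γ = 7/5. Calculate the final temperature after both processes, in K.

n = P₁V₁/(RT₁) = 92.3×11.4/(8.314×484) = 0.261 mol.
Step 1 — Adiabatic: TV^(γ−1) = const ⇒ T₂ = 484×(0.526)^0.400 = 374 K; PV^γ = const ⇒ P₂ = 37.6 kPa.
ΔU = nCvΔT = 0.261×20.8×(374−484) = -596 J.
Q = 0 for an adiabatic process, so W = −ΔU = 596 J.
State after step 1: P = 37.6 kPa, V = 21.7 L, T = 374 K.
Step 2 — Polytropic n=1.48: T₂ = T₁(V₁/V₂)^(n−1) = 374×(5.95)^0.48 = 881 K; P₂ = P₁(V₁/V₂)^n = 526 kPa.
W = (P₁V₁−P₂V₂)/(n−1) = (37.6×21.7−526×3.64)/0.48 = -2300 J.
ΔU = nCvΔT = 0.261×20.8×(881−374) = 2760 J.
Q = ΔU + W = 459 J.
Net over both steps: W = -1700 J, Q = 459 J, ΔU = 2160 J.

881 K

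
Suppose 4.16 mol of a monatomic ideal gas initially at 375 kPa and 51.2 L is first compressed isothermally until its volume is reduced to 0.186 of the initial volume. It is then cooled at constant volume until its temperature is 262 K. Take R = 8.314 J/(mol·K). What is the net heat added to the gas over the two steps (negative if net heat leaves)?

-47500 J

T₁ = P₁V₁/(nR) = 375×51.2/(4.16×8.314) = 555 K.
Step 1 — Isothermal: T stays 555 K; PV = const ⇒ V₂ = 9.52 L, P₂ = 2020 kPa.
ΔU = 0 (ideal gas, T constant).
W = nRT ln(V₂/V₁) = 4.16×8.314×555×ln(0.186) = -32300 J.
Q = ΔU + W = -32300 J.
State after step 1: P = 2020 kPa, V = 9.52 L, T = 555 K.
Step 2 — Isochoric: V stays 9.52 L; P/T = const ⇒ T₂ = 262 K, P₂ = 952 kPa.
W = 0 (no volume change).
ΔU = nCvΔT = 4.16×12.5×(262−555) = -15200 J.
Q = ΔU = -15200 J.
Net over both steps: W = -32300 J, Q = -47500 J, ΔU = -15200 J.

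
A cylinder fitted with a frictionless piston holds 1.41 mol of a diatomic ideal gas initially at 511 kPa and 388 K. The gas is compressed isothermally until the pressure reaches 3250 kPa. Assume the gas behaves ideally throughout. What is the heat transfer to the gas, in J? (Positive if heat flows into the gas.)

-8410 J

V₁ = nRT₁/P₁ = 1.41×8.314×388/511 = 8.90 L.
Isothermal: T stays 388 K; PV = const ⇒ V₂ = 1.40 L, P₂ = 3250 kPa.
ΔU = 0 (ideal gas, T constant).
W = nRT ln(V₂/V₁) = 1.41×8.314×388×ln(0.157) = -8410 J.
Q = ΔU + W = -8410 J.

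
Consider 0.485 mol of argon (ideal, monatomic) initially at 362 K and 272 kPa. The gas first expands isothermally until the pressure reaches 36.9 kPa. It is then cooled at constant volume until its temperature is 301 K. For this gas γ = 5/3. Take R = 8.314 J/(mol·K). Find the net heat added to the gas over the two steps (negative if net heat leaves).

2550 J

V₁ = nRT₁/P₁ = 0.485×8.314×362/272 = 5.37 L.
Step 1 — Isothermal: T stays 362 K; PV = const ⇒ V₂ = 39.6 L, P₂ = 36.9 kPa.
ΔU = 0 (ideal gas, T constant).
W = nRT ln(V₂/V₁) = 0.485×8.314×362×ln(7.37) = 2920 J.
Q = ΔU + W = 2920 J.
State after step 1: P = 36.9 kPa, V = 39.6 L, T = 362 K.
Step 2 — Isochoric: V stays 39.6 L; P/T = const ⇒ T₂ = 301 K, P₂ = 30.7 kPa.
W = 0 (no volume change).
ΔU = nCvΔT = 0.485×12.5×(301−362) = -369 J.
Q = ΔU = -369 J.
Net over both steps: W = 2920 J, Q = 2550 J, ΔU = -369 J.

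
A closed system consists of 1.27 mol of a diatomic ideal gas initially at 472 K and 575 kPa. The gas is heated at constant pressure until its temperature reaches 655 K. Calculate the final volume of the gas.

12.0 L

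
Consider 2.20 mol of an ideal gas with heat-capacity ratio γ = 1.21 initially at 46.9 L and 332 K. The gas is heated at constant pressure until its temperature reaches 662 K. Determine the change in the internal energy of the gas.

P₁ = nRT₁/V₁ = 2.20×8.314×332/46.9 = 129 kPa.
Isobaric: P stays 129 kPa; V/T = const ⇒ T₂ = 662 K, V₂ = 93.5 L.
For an ideal gas ΔU = nCvΔT with Cv = R/(γ−1) = 39.6 J/(mol·K).
ΔU = 2.20×39.6×(662−332) = 28700 J.

28700 J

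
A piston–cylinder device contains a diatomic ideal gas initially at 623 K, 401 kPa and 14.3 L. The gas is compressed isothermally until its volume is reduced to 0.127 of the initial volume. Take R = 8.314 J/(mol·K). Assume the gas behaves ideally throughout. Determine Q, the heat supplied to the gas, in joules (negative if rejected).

-11800 J

n = P₁V₁/(RT₁) = 401×14.3/(8.314×623) = 1.11 mol.
Isothermal: T stays 623 K; PV = const ⇒ V₂ = 1.82 L, P₂ = 3160 kPa.
ΔU = 0 (ideal gas, T constant).
W = nRT ln(V₂/V₁) = 1.11×8.314×623×ln(0.127) = -11800 J.
Q = ΔU + W = -11800 J.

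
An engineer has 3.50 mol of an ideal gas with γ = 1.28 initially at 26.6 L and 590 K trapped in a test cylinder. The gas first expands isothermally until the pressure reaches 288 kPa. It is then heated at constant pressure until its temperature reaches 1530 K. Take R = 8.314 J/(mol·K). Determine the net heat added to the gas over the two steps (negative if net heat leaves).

P₁ = nRT₁/V₁ = 3.50×8.314×590/26.6 = 645 kPa.
Step 1 — Isothermal: T stays 590 K; PV = const ⇒ V₂ = 59.6 L, P₂ = 288 kPa.
ΔU = 0 (ideal gas, T constant).
W = nRT ln(V₂/V₁) = 3.50×8.314×590×ln(2.24) = 13900 J.
Q = ΔU + W = 13900 J.
State after step 1: P = 288 kPa, V = 59.6 L, T = 590 K.
Step 2 — Isobaric: P stays 288 kPa; V/T = const ⇒ T₂ = 1530 K, V₂ = 155 L.
W = PΔV = 288×(155−59.6) kPa·L = 27400 J.
ΔU = nCvΔT = 3.50×29.7×(1530−590) = 97700 J.
Q = ΔU + W = nCpΔT = 125000 J.
Net over both steps: W = 41200 J, Q = 139000 J, ΔU = 97700 J.

139000 J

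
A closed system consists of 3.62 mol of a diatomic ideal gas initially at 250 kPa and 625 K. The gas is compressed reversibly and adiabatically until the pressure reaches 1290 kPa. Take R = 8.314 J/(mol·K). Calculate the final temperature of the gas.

V₁ = nRT₁/P₁ = 3.62×8.314×625/250 = 75.2 L.
Adiabatic: T₂/T₁ = (P₂/P₁)^((γ−1)/γ) ⇒ T₂ = 625×(5.16)^0.286 = 999 K; V₂ = 23.3 L.

999 K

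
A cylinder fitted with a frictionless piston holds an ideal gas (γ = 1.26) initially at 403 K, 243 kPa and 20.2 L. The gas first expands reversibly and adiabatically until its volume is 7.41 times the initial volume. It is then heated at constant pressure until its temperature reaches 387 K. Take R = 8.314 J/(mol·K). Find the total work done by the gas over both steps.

n = P₁V₁/(RT₁) = 243×20.2/(8.314×403) = 1.47 mol.
Step 1 — Adiabatic: TV^(γ−1) = const ⇒ T₂ = 403×(0.135)^0.260 = 239 K; PV^γ = const ⇒ P₂ = 19.5 kPa.
ΔU = nCvΔT = 1.47×32.0×(239−403) = -7660 J.
Q = 0 for an adiabatic process, so W = −ΔU = 7660 J.
State after step 1: P = 19.5 kPa, V = 150 L, T = 239 K.
Step 2 — Isobaric: P stays 19.5 kPa; V/T = const ⇒ T₂ = 387 K, V₂ = 242 L.
W = PΔV = 19.5×(242−150) kPa·L = 1800 J.
ΔU = nCvΔT = 1.47×32.0×(387−239) = 6910 J.
Q = ΔU + W = nCpΔT = 8710 J.
Net over both steps: W = 9460 J, Q = 8710 J, ΔU = -750 J.

9460 J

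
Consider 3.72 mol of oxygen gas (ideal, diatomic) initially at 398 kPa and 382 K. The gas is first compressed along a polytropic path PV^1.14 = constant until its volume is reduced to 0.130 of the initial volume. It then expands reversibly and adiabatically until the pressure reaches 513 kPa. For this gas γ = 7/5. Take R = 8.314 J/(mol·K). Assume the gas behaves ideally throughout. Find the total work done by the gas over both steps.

-10300 J

V₁ = nRT₁/P₁ = 3.72×8.314×382/398 = 29.7 L.
Step 1 — Polytropic n=1.14: T₂ = T₁(V₁/V₂)^(n−1) = 382×(7.69)^0.14 = 508 K; P₂ = P₁(V₁/V₂)^n = 4070 kPa.
W = (P₁V₁−P₂V₂)/(n−1) = (398×29.7−4070×3.86)/0.14 = -27900 J.
ΔU = nCvΔT = 3.72×20.8×(508−382) = 9760 J.
Q = ΔU + W = -18100 J.
State after step 1: P = 4070 kPa, V = 3.86 L, T = 508 K.
Step 2 — Adiabatic: T₂/T₁ = (P₂/P₁)^((γ−1)/γ) ⇒ T₂ = 508×(0.126)^0.286 = 281 K; V₂ = 17.0 L.
ΔU = nCvΔT = 3.72×20.8×(281−508) = -17600 J.
Q = 0 for an adiabatic process, so W = −ΔU = 17600 J.
Net over both steps: W = -10300 J, Q = -18100 J, ΔU = -7790 J.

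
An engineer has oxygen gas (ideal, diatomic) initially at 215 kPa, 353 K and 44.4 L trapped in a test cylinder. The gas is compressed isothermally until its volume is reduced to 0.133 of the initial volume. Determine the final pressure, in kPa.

Isothermal: T stays 353 K; PV = const ⇒ V₂ = 5.91 L, P₂ = 1620 kPa.

1620 kPa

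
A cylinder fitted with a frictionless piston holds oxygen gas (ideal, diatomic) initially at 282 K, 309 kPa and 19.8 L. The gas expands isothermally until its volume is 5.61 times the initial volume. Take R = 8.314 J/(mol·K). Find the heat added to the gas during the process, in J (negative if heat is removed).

n = P₁V₁/(RT₁) = 309×19.8/(8.314×282) = 2.61 mol.
Isothermal: T stays 282 K; PV = const ⇒ V₂ = 111 L, P₂ = 55.1 kPa.
ΔU = 0 (ideal gas, T constant).
W = nRT ln(V₂/V₁) = 2.61×8.314×282×ln(5.61) = 10600 J.
Q = ΔU + W = 10600 J.

10600 J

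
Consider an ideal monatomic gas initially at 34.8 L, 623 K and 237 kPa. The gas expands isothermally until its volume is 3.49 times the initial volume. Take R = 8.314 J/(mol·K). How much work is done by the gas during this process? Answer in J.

n = P₁V₁/(RT₁) = 237×34.8/(8.314×623) = 1.59 mol.
Isothermal: T stays 623 K; PV = const ⇒ V₂ = 121 L, P₂ = 67.9 kPa.
W = nRT ln(V₂/V₁) = 1.59×8.314×623×ln(3.49) = 10300 J.

10300 J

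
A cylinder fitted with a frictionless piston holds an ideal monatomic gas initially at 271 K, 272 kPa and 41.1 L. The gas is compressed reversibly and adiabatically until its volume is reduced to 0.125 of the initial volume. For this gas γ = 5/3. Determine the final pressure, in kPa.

8700 kPa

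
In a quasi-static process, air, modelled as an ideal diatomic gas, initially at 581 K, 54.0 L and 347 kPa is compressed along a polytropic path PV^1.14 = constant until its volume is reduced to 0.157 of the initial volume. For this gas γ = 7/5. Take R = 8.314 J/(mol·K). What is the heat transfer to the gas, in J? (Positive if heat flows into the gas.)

n = P₁V₁/(RT₁) = 347×54.0/(8.314×581) = 3.88 mol.
Polytropic n=1.14: T₂ = T₁(V₁/V₂)^(n−1) = 581×(6.37)^0.14 = 753 K; P₂ = P₁(V₁/V₂)^n = 2860 kPa.
W = (P₁V₁−P₂V₂)/(n−1) = (347×54.0−2860×8.48)/0.14 = -39600 J.
ΔU = nCvΔT = 3.88×20.8×(753−581) = 13900 J.
Q = ΔU + W = -25700 J.

-25700 J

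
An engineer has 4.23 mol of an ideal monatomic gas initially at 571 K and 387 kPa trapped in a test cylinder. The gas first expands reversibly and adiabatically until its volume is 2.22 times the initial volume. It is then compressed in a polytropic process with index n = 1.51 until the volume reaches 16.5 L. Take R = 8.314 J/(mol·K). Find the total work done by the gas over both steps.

-26800 J

V₁ = nRT₁/P₁ = 4.23×8.314×571/387 = 51.9 L.
Step 1 — Adiabatic: TV^(γ−1) = const ⇒ T₂ = 571×(0.450)^0.667 = 336 K; PV^γ = const ⇒ P₂ = 102 kPa.
ΔU = nCvΔT = 4.23×12.5×(336−571) = -12400 J.
Q = 0 for an adiabatic process, so W = −ΔU = 12400 J.
State after step 1: P = 102 kPa, V = 115 L, T = 336 K.
Step 2 — Polytropic n=1.51: T₂ = T₁(V₁/V₂)^(n−1) = 336×(6.98)^0.51 = 904 K; P₂ = P₁(V₁/V₂)^n = 1930 kPa.
W = (P₁V₁−P₂V₂)/(n−1) = (102×115−1930×16.5)/0.51 = -39200 J.
ΔU = nCvΔT = 4.23×12.5×(904−336) = 30000 J.
Q = ΔU + W = -9210 J.
Net over both steps: W = -26800 J, Q = -9210 J, ΔU = 17600 J.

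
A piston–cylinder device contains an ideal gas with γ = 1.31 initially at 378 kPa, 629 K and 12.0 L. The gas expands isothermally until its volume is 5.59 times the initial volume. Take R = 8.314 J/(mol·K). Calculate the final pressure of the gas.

67.6 kPa

Isothermal: T stays 629 K; PV = const ⇒ V₂ = 67.1 L, P₂ = 67.6 kPa.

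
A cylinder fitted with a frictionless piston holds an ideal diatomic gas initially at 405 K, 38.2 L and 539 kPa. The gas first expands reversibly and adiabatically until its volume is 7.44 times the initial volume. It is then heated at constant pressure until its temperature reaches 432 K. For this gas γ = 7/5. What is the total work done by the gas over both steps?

41100 J

n = P₁V₁/(RT₁) = 539×38.2/(8.314×405) = 6.11 mol.
Step 1 — Adiabatic: TV^(γ−1) = const ⇒ T₂ = 405×(0.134)^0.400 = 181 K; PV^γ = const ⇒ P₂ = 32.5 kPa.
ΔU = nCvΔT = 6.11×20.8×(181−405) = -28400 J.
Q = 0 for an adiabatic process, so W = −ΔU = 28400 J.
State after step 1: P = 32.5 kPa, V = 284 L, T = 181 K.
Step 2 — Isobaric: P stays 32.5 kPa; V/T = const ⇒ T₂ = 432 K, V₂ = 677 L.
W = PΔV = 32.5×(677−284) kPa·L = 12700 J.
ΔU = nCvΔT = 6.11×20.8×(432−181) = 31800 J.
Q = ΔU + W = nCpΔT = 44600 J.
Net over both steps: W = 41100 J, Q = 44600 J, ΔU = 3430 J.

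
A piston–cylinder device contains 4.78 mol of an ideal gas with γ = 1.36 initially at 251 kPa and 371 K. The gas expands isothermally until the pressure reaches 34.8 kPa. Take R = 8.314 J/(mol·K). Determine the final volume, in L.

424 L

V₁ = nRT₁/P₁ = 4.78×8.314×371/251 = 58.7 L.
Isothermal: T stays 371 K; PV = const ⇒ V₂ = 424 L, P₂ = 34.8 kPa.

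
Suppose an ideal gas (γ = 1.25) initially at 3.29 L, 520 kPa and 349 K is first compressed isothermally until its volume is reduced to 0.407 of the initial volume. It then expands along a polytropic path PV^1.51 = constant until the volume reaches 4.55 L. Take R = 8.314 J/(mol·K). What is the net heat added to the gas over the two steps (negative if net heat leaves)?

-3160 J

n = P₁V₁/(RT₁) = 520×3.29/(8.314×349) = 0.590 mol.
Step 1 — Isothermal: T stays 349 K; PV = const ⇒ V₂ = 1.34 L, P₂ = 1280 kPa.
ΔU = 0 (ideal gas, T constant).
W = nRT ln(V₂/V₁) = 0.590×8.314×349×ln(0.407) = -1540 J.
Q = ΔU + W = -1540 J.
State after step 1: P = 1280 kPa, V = 1.34 L, T = 349 K.
Step 2 — Polytropic n=1.51: T₂ = T₁(V₁/V₂)^(n−1) = 349×(0.294)^0.51 = 187 K; P₂ = P₁(V₁/V₂)^n = 201 kPa.
W = (P₁V₁−P₂V₂)/(n−1) = (1280×1.34−201×4.55)/0.51 = 1560 J.
ΔU = nCvΔT = 0.590×33.3×(187−349) = -3180 J.
Q = ΔU + W = -1620 J.
Net over both steps: W = 18.9 J, Q = -3160 J, ΔU = -3180 J.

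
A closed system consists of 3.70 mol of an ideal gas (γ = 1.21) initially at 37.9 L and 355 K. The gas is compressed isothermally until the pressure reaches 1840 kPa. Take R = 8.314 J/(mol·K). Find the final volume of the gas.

5.94 L

P₁ = nRT₁/V₁ = 3.70×8.314×355/37.9 = 288 kPa.
Isothermal: T stays 355 K; PV = const ⇒ V₂ = 5.94 L, P₂ = 1840 kPa.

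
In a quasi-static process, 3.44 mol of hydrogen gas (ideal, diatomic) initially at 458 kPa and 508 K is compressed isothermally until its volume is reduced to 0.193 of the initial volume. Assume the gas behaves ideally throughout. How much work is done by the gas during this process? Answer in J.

-23900 J

V₁ = nRT₁/P₁ = 3.44×8.314×508/458 = 31.7 L.
Isothermal: T stays 508 K; PV = const ⇒ V₂ = 6.12 L, P₂ = 2370 kPa.
W = nRT ln(V₂/V₁) = 3.44×8.314×508×ln(0.193) = -23900 J.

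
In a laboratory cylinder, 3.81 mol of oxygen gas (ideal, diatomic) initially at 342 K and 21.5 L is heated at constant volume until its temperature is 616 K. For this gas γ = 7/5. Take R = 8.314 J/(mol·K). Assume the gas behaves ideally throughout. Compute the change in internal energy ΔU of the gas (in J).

P₁ = nRT₁/V₁ = 3.81×8.314×342/21.5 = 504 kPa.
Isochoric: V stays 21.5 L; P/T = const ⇒ T₂ = 616 K, P₂ = 908 kPa.
For an ideal gas ΔU = nCvΔT with Cv = (5/2)R = 20.8 J/(mol·K).
ΔU = 3.81×20.8×(616−342) = 21700 J.

21700 J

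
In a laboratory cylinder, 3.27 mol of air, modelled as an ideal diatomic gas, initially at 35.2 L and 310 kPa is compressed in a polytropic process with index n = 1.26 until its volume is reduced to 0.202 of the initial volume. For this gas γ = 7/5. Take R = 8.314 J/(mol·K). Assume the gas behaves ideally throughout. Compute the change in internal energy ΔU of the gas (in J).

14100 J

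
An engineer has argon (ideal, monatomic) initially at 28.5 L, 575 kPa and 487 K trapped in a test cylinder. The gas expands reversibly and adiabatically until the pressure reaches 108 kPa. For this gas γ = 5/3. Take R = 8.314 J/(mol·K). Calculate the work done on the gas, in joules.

n = P₁V₁/(RT₁) = 575×28.5/(8.314×487) = 4.05 mol.
Adiabatic: T₂/T₁ = (P₂/P₁)^((γ−1)/γ) ⇒ T₂ = 487×(0.188)^0.400 = 249 K; V₂ = 77.7 L.
ΔU = nCvΔT = 4.05×12.5×(249−487) = -12000 J.
Q = 0 for an adiabatic process, so W = −ΔU = 12000 J.
Work done on the gas = −W_by = -12000 J.

-12000 J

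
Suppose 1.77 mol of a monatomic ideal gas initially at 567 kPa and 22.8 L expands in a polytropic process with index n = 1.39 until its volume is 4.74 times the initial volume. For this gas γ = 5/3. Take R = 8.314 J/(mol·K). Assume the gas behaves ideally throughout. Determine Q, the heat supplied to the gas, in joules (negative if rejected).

6260 J

T₁ = P₁V₁/(nR) = 567×22.8/(1.77×8.314) = 878 K.
Polytropic n=1.39: T₂ = T₁(V₁/V₂)^(n−1) = 878×(0.211)^0.39 = 479 K; P₂ = P₁(V₁/V₂)^n = 65.2 kPa.
W = (P₁V₁−P₂V₂)/(n−1) = (567×22.8−65.2×108)/0.39 = 15100 J.
ΔU = nCvΔT = 1.77×12.5×(479−878) = -8820 J.
Q = ΔU + W = 6260 J.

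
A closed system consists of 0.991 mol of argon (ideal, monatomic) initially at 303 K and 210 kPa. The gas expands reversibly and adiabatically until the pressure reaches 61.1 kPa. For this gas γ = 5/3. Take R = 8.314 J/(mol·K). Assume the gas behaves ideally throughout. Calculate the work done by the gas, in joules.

1460 J

V₁ = nRT₁/P₁ = 0.991×8.314×303/210 = 11.9 L.
Adiabatic: T₂/T₁ = (P₂/P₁)^((γ−1)/γ) ⇒ T₂ = 303×(0.291)^0.400 = 185 K; V₂ = 24.9 L.
ΔU = nCvΔT = 0.991×12.5×(185−303) = -1460 J.
Q = 0 for an adiabatic process, so W = −ΔU = 1460 J.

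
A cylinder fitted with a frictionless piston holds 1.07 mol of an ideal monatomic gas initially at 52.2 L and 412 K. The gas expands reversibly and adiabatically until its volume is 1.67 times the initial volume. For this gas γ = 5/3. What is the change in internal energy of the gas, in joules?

-1590 J

P₁ = nRT₁/V₁ = 1.07×8.314×412/52.2 = 70.2 kPa.
Adiabatic: TV^(γ−1) = const ⇒ T₂ = 412×(0.599)^0.667 = 293 K; PV^γ = const ⇒ P₂ = 29.9 kPa.
For an ideal gas ΔU = nCvΔT with Cv = (3/2)R = 12.5 J/(mol·K).
ΔU = 1.07×12.5×(293−412) = -1590 J.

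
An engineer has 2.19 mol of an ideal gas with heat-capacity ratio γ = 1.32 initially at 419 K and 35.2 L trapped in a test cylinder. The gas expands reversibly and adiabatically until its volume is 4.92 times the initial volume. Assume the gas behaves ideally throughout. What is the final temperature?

252 K

P₁ = nRT₁/V₁ = 2.19×8.314×419/35.2 = 217 kPa.
Adiabatic: TV^(γ−1) = const ⇒ T₂ = 419×(0.203)^0.320 = 252 K; PV^γ = const ⇒ P₂ = 26.5 kPa.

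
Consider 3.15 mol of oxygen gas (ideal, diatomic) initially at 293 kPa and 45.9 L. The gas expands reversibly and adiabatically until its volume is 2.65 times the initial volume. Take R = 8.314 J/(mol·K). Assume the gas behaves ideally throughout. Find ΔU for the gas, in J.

-10900 J

T₁ = P₁V₁/(nR) = 293×45.9/(3.15×8.314) = 514 K.
Adiabatic: TV^(γ−1) = const ⇒ T₂ = 514×(0.377)^0.400 = 348 K; PV^γ = const ⇒ P₂ = 74.9 kPa.
For an ideal gas ΔU = nCvΔT with Cv = (5/2)R = 20.8 J/(mol·K).
ΔU = 3.15×20.8×(348−514) = -10900 J.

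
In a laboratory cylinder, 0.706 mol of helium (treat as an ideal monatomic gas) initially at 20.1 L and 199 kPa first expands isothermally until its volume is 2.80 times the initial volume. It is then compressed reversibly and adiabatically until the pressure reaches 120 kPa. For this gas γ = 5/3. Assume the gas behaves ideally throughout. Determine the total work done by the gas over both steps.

2720 J

T₁ = P₁V₁/(nR) = 199×20.1/(0.706×8.314) = 681 K.
Step 1 — Isothermal: T stays 681 K; PV = const ⇒ V₂ = 56.3 L, P₂ = 71.1 kPa.
ΔU = 0 (ideal gas, T constant).
W = nRT ln(V₂/V₁) = 0.706×8.314×681×ln(2.80) = 4120 J.
Q = ΔU + W = 4120 J.
State after step 1: P = 71.1 kPa, V = 56.3 L, T = 681 K.
Step 2 — Adiabatic: T₂/T₁ = (P₂/P₁)^((γ−1)/γ) ⇒ T₂ = 681×(1.69)^0.400 = 840 K; V₂ = 41.1 L.
ΔU = nCvΔT = 0.706×12.5×(840−681) = 1400 J.
Q = 0 for an adiabatic process, so W = −ΔU = -1400 J.
Net over both steps: W = 2720 J, Q = 4120 J, ΔU = 1400 J.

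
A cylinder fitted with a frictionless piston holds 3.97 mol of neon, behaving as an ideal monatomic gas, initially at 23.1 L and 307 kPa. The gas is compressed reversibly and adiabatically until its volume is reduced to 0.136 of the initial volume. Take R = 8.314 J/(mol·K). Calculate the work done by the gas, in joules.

-29600 J

T₁ = P₁V₁/(nR) = 307×23.1/(3.97×8.314) = 215 K.
Adiabatic: TV^(γ−1) = const ⇒ T₂ = 215×(7.35)^0.667 = 812 K; PV^γ = const ⇒ P₂ = 8540 kPa.
ΔU = nCvΔT = 3.97×12.5×(812−215) = 29600 J.
Q = 0 for an adiabatic process, so W = −ΔU = -29600 J.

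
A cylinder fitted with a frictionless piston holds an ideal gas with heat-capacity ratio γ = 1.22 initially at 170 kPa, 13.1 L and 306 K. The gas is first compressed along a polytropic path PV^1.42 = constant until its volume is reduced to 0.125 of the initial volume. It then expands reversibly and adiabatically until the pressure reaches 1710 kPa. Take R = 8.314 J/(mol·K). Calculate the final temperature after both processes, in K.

n = P₁V₁/(RT₁) = 170×13.1/(8.314×306) = 0.875 mol.
Step 1 — Polytropic n=1.42: T₂ = T₁(V₁/V₂)^(n−1) = 306×(8.00)^0.42 = 733 K; P₂ = P₁(V₁/V₂)^n = 3260 kPa.
W = (P₁V₁−P₂V₂)/(n−1) = (170×13.1−3260×1.64)/0.42 = -7400 J.
ΔU = nCvΔT = 0.875×37.8×(733−306) = 14100 J.
Q = ΔU + W = 6720 J.
State after step 1: P = 3260 kPa, V = 1.64 L, T = 733 K.
Step 2 — Adiabatic: T₂/T₁ = (P₂/P₁)^((γ−1)/γ) ⇒ T₂ = 733×(0.525)^0.180 = 652 K; V₂ = 2.78 L.
ΔU = nCvΔT = 0.875×37.8×(652−733) = -2660 J.
Q = 0 for an adiabatic process, so W = −ΔU = 2660 J.
Net over both steps: W = -4740 J, Q = 6720 J, ΔU = 11500 J.

652 K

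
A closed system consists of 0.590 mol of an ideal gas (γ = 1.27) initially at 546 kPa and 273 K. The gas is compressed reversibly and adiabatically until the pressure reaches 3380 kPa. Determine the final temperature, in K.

V₁ = nRT₁/P₁ = 0.590×8.314×273/546 = 2.45 L.
Adiabatic: T₂/T₁ = (P₂/P₁)^((γ−1)/γ) ⇒ T₂ = 273×(6.19)^0.213 = 402 K; V₂ = 0.584 L.

402 K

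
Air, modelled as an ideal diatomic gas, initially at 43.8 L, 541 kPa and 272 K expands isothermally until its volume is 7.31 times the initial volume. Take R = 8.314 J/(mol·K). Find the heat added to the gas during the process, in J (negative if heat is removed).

n = P₁V₁/(RT₁) = 541×43.8/(8.314×272) = 10.5 mol.
Isothermal: T stays 272 K; PV = const ⇒ V₂ = 320 L, P₂ = 74.0 kPa.
ΔU = 0 (ideal gas, T constant).
W = nRT ln(V₂/V₁) = 10.5×8.314×272×ln(7.31) = 47100 J.
Q = ΔU + W = 47100 J.

47100 J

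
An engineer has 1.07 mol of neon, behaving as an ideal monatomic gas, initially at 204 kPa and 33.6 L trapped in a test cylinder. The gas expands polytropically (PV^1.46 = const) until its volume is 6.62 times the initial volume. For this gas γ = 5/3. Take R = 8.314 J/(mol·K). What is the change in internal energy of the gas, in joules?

T₁ = P₁V₁/(nR) = 204×33.6/(1.07×8.314) = 771 K.
Polytropic n=1.46: T₂ = T₁(V₁/V₂)^(n−1) = 771×(0.151)^0.46 = 323 K; P₂ = P₁(V₁/V₂)^n = 12.9 kPa.
For an ideal gas ΔU = nCvΔT with Cv = (3/2)R = 12.5 J/(mol·K).
ΔU = 1.07×12.5×(323−771) = -5970 J.

-5970 J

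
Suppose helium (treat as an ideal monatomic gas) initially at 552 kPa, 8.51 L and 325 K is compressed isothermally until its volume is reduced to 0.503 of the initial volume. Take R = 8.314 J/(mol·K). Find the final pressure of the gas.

1100 kPa

Isothermal: T stays 325 K; PV = const ⇒ V₂ = 4.28 L, P₂ = 1100 kPa.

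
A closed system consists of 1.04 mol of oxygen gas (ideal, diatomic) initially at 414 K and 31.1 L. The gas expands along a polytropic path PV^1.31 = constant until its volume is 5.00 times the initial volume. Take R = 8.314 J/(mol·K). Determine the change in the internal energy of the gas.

-3520 J

P₁ = nRT₁/V₁ = 1.04×8.314×414/31.1 = 115 kPa.
Polytropic n=1.31: T₂ = T₁(V₁/V₂)^(n−1) = 414×(0.200)^0.31 = 251 K; P₂ = P₁(V₁/V₂)^n = 14.0 kPa.
For an ideal gas ΔU = nCvΔT with Cv = (5/2)R = 20.8 J/(mol·K).
ΔU = 1.04×20.8×(251−414) = -3520 J.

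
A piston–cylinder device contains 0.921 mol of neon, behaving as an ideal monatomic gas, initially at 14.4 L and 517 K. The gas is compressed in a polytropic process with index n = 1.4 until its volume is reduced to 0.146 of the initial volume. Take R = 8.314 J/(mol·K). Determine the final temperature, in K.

P₁ = nRT₁/V₁ = 0.921×8.314×517/14.4 = 275 kPa.
Polytropic n=1.4: T₂ = T₁(V₁/V₂)^(n−1) = 517×(6.85)^0.40 = 1120 K; P₂ = P₁(V₁/V₂)^n = 4070 kPa.

1120 K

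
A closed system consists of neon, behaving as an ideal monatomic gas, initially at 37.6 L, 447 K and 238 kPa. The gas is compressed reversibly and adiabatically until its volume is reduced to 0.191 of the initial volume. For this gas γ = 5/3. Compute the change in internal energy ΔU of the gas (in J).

27000 J

n = P₁V₁/(RT₁) = 238×37.6/(8.314×447) = 2.41 mol.
Adiabatic: TV^(γ−1) = const ⇒ T₂ = 447×(5.24)^0.667 = 1350 K; PV^γ = const ⇒ P₂ = 3760 kPa.
For an ideal gas ΔU = nCvΔT with Cv = (3/2)R = 12.5 J/(mol·K).
ΔU = 2.41×12.5×(1350−447) = 27000 J.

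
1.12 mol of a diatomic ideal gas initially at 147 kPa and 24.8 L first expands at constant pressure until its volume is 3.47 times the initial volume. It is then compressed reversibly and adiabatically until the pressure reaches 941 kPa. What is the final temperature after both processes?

T₁ = P₁V₁/(nR) = 147×24.8/(1.12×8.314) = 392 K.
Step 1 — Isobaric: P stays 147 kPa; V/T = const ⇒ T₂ = 1360 K, V₂ = 86.1 L.
W = PΔV = 147×(86.1−24.8) kPa·L = 9000 J.
ΔU = nCvΔT = 1.12×20.8×(1360−392) = 22500 J.
Q = ΔU + W = nCpΔT = 31500 J.
State after step 1: P = 147 kPa, V = 86.1 L, T = 1360 K.
Step 2 — Adiabatic: T₂/T₁ = (P₂/P₁)^((γ−1)/γ) ⇒ T₂ = 1360×(6.40)^0.286 = 2310 K; V₂ = 22.8 L.
ΔU = nCvΔT = 1.12×20.8×(2310−1360) = 22100 J.
Q = 0 for an adiabatic process, so W = −ΔU = -22100 J.
Net over both steps: W = -13100 J, Q = 31500 J, ΔU = 44600 J.

2310 K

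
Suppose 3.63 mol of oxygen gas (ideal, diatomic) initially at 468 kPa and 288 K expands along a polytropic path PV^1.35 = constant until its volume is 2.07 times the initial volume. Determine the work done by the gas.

5580 J

V₁ = nRT₁/P₁ = 3.63×8.314×288/468 = 18.6 L.
Polytropic n=1.35: T₂ = T₁(V₁/V₂)^(n−1) = 288×(0.483)^0.35 = 223 K; P₂ = P₁(V₁/V₂)^n = 175 kPa.
W = (P₁V₁−P₂V₂)/(n−1) = (468×18.6−175×38.4)/0.35 = 5580 J.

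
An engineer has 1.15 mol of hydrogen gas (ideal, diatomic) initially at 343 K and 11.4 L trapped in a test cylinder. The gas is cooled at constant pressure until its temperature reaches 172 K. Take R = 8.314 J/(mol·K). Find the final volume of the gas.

5.72 L

P₁ = nRT₁/V₁ = 1.15×8.314×343/11.4 = 288 kPa.
Isobaric: P stays 288 kPa; V/T = const ⇒ T₂ = 172 K, V₂ = 5.72 L.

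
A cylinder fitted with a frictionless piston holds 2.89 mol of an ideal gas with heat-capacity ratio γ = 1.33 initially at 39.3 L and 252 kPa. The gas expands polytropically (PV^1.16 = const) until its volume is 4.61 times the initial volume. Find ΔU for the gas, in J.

T₁ = P₁V₁/(nR) = 252×39.3/(2.89×8.314) = 412 K.
Polytropic n=1.16: T₂ = T₁(V₁/V₂)^(n−1) = 412×(0.217)^0.16 = 323 K; P₂ = P₁(V₁/V₂)^n = 42.8 kPa.
For an ideal gas ΔU = nCvΔT with Cv = R/(γ−1) = 25.2 J/(mol·K).
ΔU = 2.89×25.2×(323−412) = -6510 J.

-6510 J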